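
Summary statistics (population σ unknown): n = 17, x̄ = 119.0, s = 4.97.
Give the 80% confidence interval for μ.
(117.39, 120.61)

t-interval (σ unknown):
df = n - 1 = 16
t* = 1.337 for 80% confidence

Margin of error = t* · s/√n = 1.337 · 4.97/√17 = 1.61

CI: (117.39, 120.61)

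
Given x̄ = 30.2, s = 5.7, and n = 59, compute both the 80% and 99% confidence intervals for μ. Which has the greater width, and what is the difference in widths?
99% CI is wider by 2.03

df = 58
80% CI: t* = 1.296, (29.24, 31.16), width = 2 · t* · s/√n = 1.92
99% CI: t* = 2.663, (28.22, 32.18), width = 2 · t* · s/√n = 3.95

The 99% CI is wider by 3.95 - 1.92 = 2.03.
Higher confidence requires a wider interval.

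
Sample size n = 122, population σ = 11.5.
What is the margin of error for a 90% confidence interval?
Margin of error = 1.71

Margin of error = z* · σ/√n
= 1.645 · 11.5/√122
= 1.645 · 11.5/11.0454
= 1.71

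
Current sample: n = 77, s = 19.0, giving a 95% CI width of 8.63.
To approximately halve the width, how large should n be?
n ≈ 308

CI width ∝ 1/√n
To reduce width by factor 2, need √n to grow by 2 → need 2² = 4 times as many samples.

Current: n = 77, width = 8.63
New: n = 308, width ≈ 4.26

Width reduced by factor of 8.63/4.26 = 2.03.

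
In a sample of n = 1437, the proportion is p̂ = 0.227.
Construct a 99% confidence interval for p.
(0.199, 0.255)

Proportion CI:
SE = √(p̂(1-p̂)/n) = √(0.227 · 0.773 / 1437) = 0.01105

z* = 2.576
Margin = z* · SE = 2.576 · 0.01105 = 0.0285

CI: 0.227 ± 0.0285 = (0.199, 0.255)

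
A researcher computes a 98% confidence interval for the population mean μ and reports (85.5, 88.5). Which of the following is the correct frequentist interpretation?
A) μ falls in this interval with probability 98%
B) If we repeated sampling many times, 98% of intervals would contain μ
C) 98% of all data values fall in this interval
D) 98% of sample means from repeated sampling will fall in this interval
B

A) Wrong — μ is fixed; the randomness lives in the interval, not in μ.
B) Correct — this is the frequentist long-run coverage interpretation.
C) Wrong — a CI is about the parameter μ, not individual data values.
D) Wrong — coverage applies to intervals containing μ, not to future x̄ values.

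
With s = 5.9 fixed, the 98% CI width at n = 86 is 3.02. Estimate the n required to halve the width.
n ≈ 344

CI width ∝ 1/√n
To reduce width by factor 2, need √n to grow by 2 → need 2² = 4 times as many samples.

Current: n = 86, width = 3.02
New: n = 344, width ≈ 1.49

Width reduced by factor of 3.02/1.49 = 2.03.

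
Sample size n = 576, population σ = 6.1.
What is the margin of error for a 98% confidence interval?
Margin of error = 0.59

Margin of error = z* · σ/√n
= 2.326 · 6.1/√576
= 2.326 · 6.1/24.0000
= 0.59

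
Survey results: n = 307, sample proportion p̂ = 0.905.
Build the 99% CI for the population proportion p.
(0.862, 0.948)

Proportion CI:
SE = √(p̂(1-p̂)/n) = √(0.905 · 0.095 / 307) = 0.01673

z* = 2.576
Margin = z* · SE = 2.576 · 0.01673 = 0.0431

CI: 0.905 ± 0.0431 = (0.862, 0.948)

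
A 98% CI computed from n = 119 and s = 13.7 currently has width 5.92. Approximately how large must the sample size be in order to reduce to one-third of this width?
n ≈ 1071

CI width ∝ 1/√n
To reduce width by factor 3, need √n to grow by 3 → need 3² = 9 times as many samples.

Current: n = 119, width = 5.92
New: n = 1071, width ≈ 1.95

Width reduced by factor of 5.92/1.95 = 3.04.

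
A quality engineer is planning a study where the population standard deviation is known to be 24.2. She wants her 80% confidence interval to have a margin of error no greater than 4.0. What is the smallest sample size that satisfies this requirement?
n ≥ 61

For margin E ≤ 4.0:
n ≥ (z* · σ / E)²
n ≥ (1.282 · 24.2 / 4.0)²
n ≥ 60.16

Minimum n = 61 (rounding up)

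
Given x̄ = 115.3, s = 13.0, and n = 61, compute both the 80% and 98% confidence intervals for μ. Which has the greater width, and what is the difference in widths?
98% CI is wider by 3.65

df = 60
80% CI: t* = 1.296, (113.14, 117.46), width = 2 · t* · s/√n = 4.31
98% CI: t* = 2.390, (111.32, 119.28), width = 2 · t* · s/√n = 7.96

The 98% CI is wider by 7.96 - 4.31 = 3.65.
Higher confidence requires a wider interval.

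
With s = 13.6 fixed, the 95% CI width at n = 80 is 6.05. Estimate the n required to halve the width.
n ≈ 320

CI width ∝ 1/√n
To reduce width by factor 2, need √n to grow by 2 → need 2² = 4 times as many samples.

Current: n = 80, width = 6.05
New: n = 320, width ≈ 2.99

Width reduced by factor of 6.05/2.99 = 2.02.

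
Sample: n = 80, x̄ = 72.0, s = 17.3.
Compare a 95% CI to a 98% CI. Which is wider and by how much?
98% CI is wider by 1.48

df = 79
95% CI: t* = 1.990, (68.15, 75.85), width = 2 · t* · s/√n = 7.70
98% CI: t* = 2.374, (67.41, 76.59), width = 2 · t* · s/√n = 9.18

The 98% CI is wider by 9.18 - 7.70 = 1.48.
Higher confidence requires a wider interval.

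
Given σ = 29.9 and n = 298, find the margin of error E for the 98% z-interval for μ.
Margin of error = 4.03

Margin of error = z* · σ/√n
= 2.326 · 29.9/√298
= 2.326 · 29.9/17.2627
= 4.03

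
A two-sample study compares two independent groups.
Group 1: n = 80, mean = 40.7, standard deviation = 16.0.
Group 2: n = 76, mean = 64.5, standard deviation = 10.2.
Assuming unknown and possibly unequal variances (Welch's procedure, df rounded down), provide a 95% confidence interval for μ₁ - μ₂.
(-28.03, -19.57)

Difference: x̄₁ - x̄₂ = -23.80
SE = √(s₁²/n₁ + s₂²/n₂) = √(16.0²/80 + 10.2²/76) = 2.1375
df = 135.02 → 135 (Welch–Satterthwaite, rounded down)
t* = 1.978

CI: -23.80 ± 1.978 · 2.1375 = -23.80 ± 4.23 = (-28.03, -19.57)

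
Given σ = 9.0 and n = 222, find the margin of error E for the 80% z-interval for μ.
Margin of error = 0.77

Margin of error = z* · σ/√n
= 1.282 · 9.0/√222
= 1.282 · 9.0/14.8997
= 0.77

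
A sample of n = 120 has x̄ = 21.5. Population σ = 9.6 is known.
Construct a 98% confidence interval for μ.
(19.46, 23.54)

z-interval (σ known):
z* = 2.326 for 98% confidence

Margin of error = z* · σ/√n = 2.326 · 9.6/√120 = 2.04

CI: (21.5 - 2.04, 21.5 + 2.04) = (19.46, 23.54)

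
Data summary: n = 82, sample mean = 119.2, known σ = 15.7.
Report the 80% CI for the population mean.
(116.98, 121.42)

z-interval (σ known):
z* = 1.282 for 80% confidence

Margin of error = z* · σ/√n = 1.282 · 15.7/√82 = 2.22

CI: (119.2 - 2.22, 119.2 + 2.22) = (116.98, 121.42)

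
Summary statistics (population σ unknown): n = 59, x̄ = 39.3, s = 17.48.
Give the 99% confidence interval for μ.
(33.24, 45.36)

t-interval (σ unknown):
df = n - 1 = 58
t* = 2.663 for 99% confidence

Margin of error = t* · s/√n = 2.663 · 17.48/√59 = 6.06

CI: (33.24, 45.36)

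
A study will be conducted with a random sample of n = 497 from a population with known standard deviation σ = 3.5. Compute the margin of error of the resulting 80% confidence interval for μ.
Margin of error = 0.20

Margin of error = z* · σ/√n
= 1.282 · 3.5/√497
= 1.282 · 3.5/22.2935
= 0.20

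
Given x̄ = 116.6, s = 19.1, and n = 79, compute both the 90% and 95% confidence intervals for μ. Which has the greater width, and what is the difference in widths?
95% CI is wider by 1.40

df = 78
90% CI: t* = 1.665, (113.02, 120.18), width = 2 · t* · s/√n = 7.16
95% CI: t* = 1.991, (112.32, 120.88), width = 2 · t* · s/√n = 8.56

The 95% CI is wider by 8.56 - 7.16 = 1.40.
Higher confidence requires a wider interval.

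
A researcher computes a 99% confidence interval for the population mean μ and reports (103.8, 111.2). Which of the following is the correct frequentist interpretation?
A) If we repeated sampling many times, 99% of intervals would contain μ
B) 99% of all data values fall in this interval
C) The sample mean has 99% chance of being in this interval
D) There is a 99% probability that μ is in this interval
A

A) Correct — this is the frequentist long-run coverage interpretation.
B) Wrong — a CI is about the parameter μ, not individual data values.
C) Wrong — x̄ is observed and sits in the interval by construction.
D) Wrong — μ is fixed; the randomness lives in the interval, not in μ.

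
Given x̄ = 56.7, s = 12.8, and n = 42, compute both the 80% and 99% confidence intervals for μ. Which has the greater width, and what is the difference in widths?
99% CI is wider by 5.52

df = 41
80% CI: t* = 1.303, (54.13, 59.27), width = 2 · t* · s/√n = 5.15
99% CI: t* = 2.701, (51.37, 62.03), width = 2 · t* · s/√n = 10.67

The 99% CI is wider by 10.67 - 5.15 = 5.52.
Higher confidence requires a wider interval.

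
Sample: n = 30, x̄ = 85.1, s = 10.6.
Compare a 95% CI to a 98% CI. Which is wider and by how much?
98% CI is wider by 1.61

df = 29
95% CI: t* = 2.045, (81.14, 89.06), width = 2 · t* · s/√n = 7.92
98% CI: t* = 2.462, (80.34, 89.86), width = 2 · t* · s/√n = 9.53

The 98% CI is wider by 9.53 - 7.92 = 1.61.
Higher confidence requires a wider interval.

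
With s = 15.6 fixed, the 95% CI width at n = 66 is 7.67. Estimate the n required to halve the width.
n ≈ 264

CI width ∝ 1/√n
To reduce width by factor 2, need √n to grow by 2 → need 2² = 4 times as many samples.

Current: n = 66, width = 7.67
New: n = 264, width ≈ 3.78

Width reduced by factor of 7.67/3.78 = 2.03.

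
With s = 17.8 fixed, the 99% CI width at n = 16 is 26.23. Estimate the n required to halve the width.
n ≈ 64

CI width ∝ 1/√n
To reduce width by factor 2, need √n to grow by 2 → need 2² = 4 times as many samples.

Current: n = 16, width = 26.23
New: n = 64, width ≈ 11.82

Width reduced by factor of 26.23/11.82 = 2.22.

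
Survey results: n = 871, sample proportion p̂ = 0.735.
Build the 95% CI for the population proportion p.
(0.706, 0.764)

Proportion CI:
SE = √(p̂(1-p̂)/n) = √(0.735 · 0.265 / 871) = 0.01495

z* = 1.960
Margin = z* · SE = 1.960 · 0.01495 = 0.0293

CI: 0.735 ± 0.0293 = (0.706, 0.764)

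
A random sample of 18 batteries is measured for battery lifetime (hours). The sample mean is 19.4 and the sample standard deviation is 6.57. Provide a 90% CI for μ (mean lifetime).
(16.71, 22.09)

t-interval (σ unknown):
df = n - 1 = 17
t* = 1.740 for 90% confidence

Margin of error = t* · s/√n = 1.740 · 6.57/√18 = 2.69

CI: (16.71, 22.09)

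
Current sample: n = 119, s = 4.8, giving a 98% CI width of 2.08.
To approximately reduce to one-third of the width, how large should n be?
n ≈ 1071

CI width ∝ 1/√n
To reduce width by factor 3, need √n to grow by 3 → need 3² = 9 times as many samples.

Current: n = 119, width = 2.08
New: n = 1071, width ≈ 0.68

Width reduced by factor of 2.08/0.68 = 3.06.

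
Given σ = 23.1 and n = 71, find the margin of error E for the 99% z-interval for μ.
Margin of error = 7.06

Margin of error = z* · σ/√n
= 2.576 · 23.1/√71
= 2.576 · 23.1/8.4261
= 7.06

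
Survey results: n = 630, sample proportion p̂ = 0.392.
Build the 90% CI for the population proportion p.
(0.360, 0.424)

Proportion CI:
SE = √(p̂(1-p̂)/n) = √(0.392 · 0.608 / 630) = 0.01945

z* = 1.645
Margin = z* · SE = 1.645 · 0.01945 = 0.0320

CI: 0.392 ± 0.0320 = (0.360, 0.424)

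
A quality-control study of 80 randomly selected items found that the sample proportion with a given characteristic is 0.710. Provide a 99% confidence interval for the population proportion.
(0.579, 0.841)

Proportion CI:
SE = √(p̂(1-p̂)/n) = √(0.710 · 0.290 / 80) = 0.05073

z* = 2.576
Margin = z* · SE = 2.576 · 0.05073 = 0.1307

CI: 0.710 ± 0.1307 = (0.579, 0.841)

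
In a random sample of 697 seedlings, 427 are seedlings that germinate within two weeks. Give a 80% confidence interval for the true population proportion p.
(0.589, 0.636)

Proportion CI:
p̂ = 427/697 = 0.61263
SE = √(p̂(1-p̂)/n) = √(0.61263 · 0.38737 / 697) = 0.01845

z* = 1.282
Margin = z* · SE = 1.282 · 0.01845 = 0.0237

CI: 0.61263 ± 0.0237 = (0.589, 0.636)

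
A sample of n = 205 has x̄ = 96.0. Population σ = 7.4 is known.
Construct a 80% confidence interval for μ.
(95.34, 96.66)

z-interval (σ known):
z* = 1.282 for 80% confidence

Margin of error = z* · σ/√n = 1.282 · 7.4/√205 = 0.66

CI: (96.0 - 0.66, 96.0 + 0.66) = (95.34, 96.66)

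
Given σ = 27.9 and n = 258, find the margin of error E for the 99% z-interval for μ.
Margin of error = 4.47

Margin of error = z* · σ/√n
= 2.576 · 27.9/√258
= 2.576 · 27.9/16.0624
= 4.47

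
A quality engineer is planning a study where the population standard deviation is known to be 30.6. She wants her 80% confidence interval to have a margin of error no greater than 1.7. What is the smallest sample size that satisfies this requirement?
n ≥ 533

For margin E ≤ 1.7:
n ≥ (z* · σ / E)²
n ≥ (1.282 · 30.6 / 1.7)²
n ≥ 532.50

Minimum n = 533 (rounding up)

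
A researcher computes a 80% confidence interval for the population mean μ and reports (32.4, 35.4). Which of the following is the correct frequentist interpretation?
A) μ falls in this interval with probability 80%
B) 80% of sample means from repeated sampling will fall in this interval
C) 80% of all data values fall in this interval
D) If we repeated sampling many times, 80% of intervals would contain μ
D

A) Wrong — μ is fixed; the randomness lives in the interval, not in μ.
B) Wrong — coverage applies to intervals containing μ, not to future x̄ values.
C) Wrong — a CI is about the parameter μ, not individual data values.
D) Correct — this is the frequentist long-run coverage interpretation.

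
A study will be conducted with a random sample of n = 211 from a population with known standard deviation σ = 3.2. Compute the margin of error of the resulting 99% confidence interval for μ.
Margin of error = 0.57

Margin of error = z* · σ/√n
= 2.576 · 3.2/√211
= 2.576 · 3.2/14.5258
= 0.57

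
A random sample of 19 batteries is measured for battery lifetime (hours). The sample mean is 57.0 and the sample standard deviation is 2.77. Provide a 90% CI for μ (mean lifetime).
(55.90, 58.10)

t-interval (σ unknown):
df = n - 1 = 18
t* = 1.734 for 90% confidence

Margin of error = t* · s/√n = 1.734 · 2.77/√19 = 1.10

CI: (55.90, 58.10)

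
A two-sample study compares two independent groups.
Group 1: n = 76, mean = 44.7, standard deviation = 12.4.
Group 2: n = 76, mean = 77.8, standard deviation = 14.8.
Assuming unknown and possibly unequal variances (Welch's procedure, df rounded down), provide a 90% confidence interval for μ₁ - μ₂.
(-36.77, -29.43)

Difference: x̄₁ - x̄₂ = -33.10
SE = √(s₁²/n₁ + s₂²/n₂) = √(12.4²/76 + 14.8²/76) = 2.2148
df = 145.54 → 145 (Welch–Satterthwaite, rounded down)
t* = 1.655

CI: -33.10 ± 1.655 · 2.2148 = -33.10 ± 3.67 = (-36.77, -29.43)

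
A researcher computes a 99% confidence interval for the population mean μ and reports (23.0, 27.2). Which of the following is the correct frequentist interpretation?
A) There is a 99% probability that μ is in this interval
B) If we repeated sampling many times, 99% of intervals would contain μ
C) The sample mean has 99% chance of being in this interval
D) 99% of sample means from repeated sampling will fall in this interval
B

A) Wrong — μ is fixed; the randomness lives in the interval, not in μ.
B) Correct — this is the frequentist long-run coverage interpretation.
C) Wrong — x̄ is observed and sits in the interval by construction.
D) Wrong — coverage applies to intervals containing μ, not to future x̄ values.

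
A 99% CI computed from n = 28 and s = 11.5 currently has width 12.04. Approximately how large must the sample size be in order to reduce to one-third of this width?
n ≈ 252

CI width ∝ 1/√n
To reduce width by factor 3, need √n to grow by 3 → need 3² = 9 times as many samples.

Current: n = 28, width = 12.04
New: n = 252, width ≈ 3.76

Width reduced by factor of 12.04/3.76 = 3.20.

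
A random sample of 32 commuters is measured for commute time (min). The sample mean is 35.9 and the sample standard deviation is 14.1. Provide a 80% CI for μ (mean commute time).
(32.64, 39.16)

t-interval (σ unknown):
df = n - 1 = 31
t* = 1.309 for 80% confidence

Margin of error = t* · s/√n = 1.309 · 14.1/√32 = 3.26

CI: (32.64, 39.16)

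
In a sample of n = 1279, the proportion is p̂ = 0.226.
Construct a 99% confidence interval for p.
(0.196, 0.256)

Proportion CI:
SE = √(p̂(1-p̂)/n) = √(0.226 · 0.774 / 1279) = 0.01169

z* = 2.576
Margin = z* · SE = 2.576 · 0.01169 = 0.0301

CI: 0.226 ± 0.0301 = (0.196, 0.256)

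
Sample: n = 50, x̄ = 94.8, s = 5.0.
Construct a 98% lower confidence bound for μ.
μ ≥ 93.31

Lower bound (one-sided):
t* = 2.110 (one-sided for 98%)
Lower bound = x̄ - t* · s/√n = 94.8 - 2.110 · 5.0/√50 = 93.31

We are 98% confident that μ ≥ 93.31.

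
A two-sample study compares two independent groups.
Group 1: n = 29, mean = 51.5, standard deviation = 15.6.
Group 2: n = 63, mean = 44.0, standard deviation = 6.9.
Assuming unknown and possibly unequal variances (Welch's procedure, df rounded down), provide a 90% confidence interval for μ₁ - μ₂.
(2.38, 12.62)

Difference: x̄₁ - x̄₂ = 7.50
SE = √(s₁²/n₁ + s₂²/n₂) = √(15.6²/29 + 6.9²/63) = 3.0245
df = 33.15 → 33 (Welch–Satterthwaite, rounded down)
t* = 1.692

CI: 7.50 ± 1.692 · 3.0245 = 7.50 ± 5.12 = (2.38, 12.62)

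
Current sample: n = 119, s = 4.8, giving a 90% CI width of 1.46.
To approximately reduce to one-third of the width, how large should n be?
n ≈ 1071

CI width ∝ 1/√n
To reduce width by factor 3, need √n to grow by 3 → need 3² = 9 times as many samples.

Current: n = 119, width = 1.46
New: n = 1071, width ≈ 0.48

Width reduced by factor of 1.46/0.48 = 3.04.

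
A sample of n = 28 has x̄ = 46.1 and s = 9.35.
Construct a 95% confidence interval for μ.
(42.47, 49.73)

t-interval (σ unknown):
df = n - 1 = 27
t* = 2.052 for 95% confidence

Margin of error = t* · s/√n = 2.052 · 9.35/√28 = 3.63

CI: (42.47, 49.73)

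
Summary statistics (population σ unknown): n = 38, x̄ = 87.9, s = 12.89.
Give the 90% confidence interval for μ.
(84.37, 91.43)

t-interval (σ unknown):
df = n - 1 = 37
t* = 1.687 for 90% confidence

Margin of error = t* · s/√n = 1.687 · 12.89/√38 = 3.53

CI: (84.37, 91.43)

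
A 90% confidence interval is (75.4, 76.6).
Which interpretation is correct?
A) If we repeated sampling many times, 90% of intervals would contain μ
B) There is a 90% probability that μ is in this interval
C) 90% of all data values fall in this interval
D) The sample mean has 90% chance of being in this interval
A

A) Correct — this is the frequentist long-run coverage interpretation.
B) Wrong — μ is fixed; the randomness lives in the interval, not in μ.
C) Wrong — a CI is about the parameter μ, not individual data values.
D) Wrong — x̄ is observed and sits in the interval by construction.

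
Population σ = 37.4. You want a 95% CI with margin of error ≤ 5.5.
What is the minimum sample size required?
n ≥ 178

For margin E ≤ 5.5:
n ≥ (z* · σ / E)²
n ≥ (1.960 · 37.4 / 5.5)²
n ≥ 177.64

Minimum n = 178 (rounding up)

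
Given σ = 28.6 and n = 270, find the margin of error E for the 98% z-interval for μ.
Margin of error = 4.05

Margin of error = z* · σ/√n
= 2.326 · 28.6/√270
= 2.326 · 28.6/16.4317
= 4.05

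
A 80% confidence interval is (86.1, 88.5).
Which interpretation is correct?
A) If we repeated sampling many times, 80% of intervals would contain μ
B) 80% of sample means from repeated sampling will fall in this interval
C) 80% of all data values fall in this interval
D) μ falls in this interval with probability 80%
A

A) Correct — this is the frequentist long-run coverage interpretation.
B) Wrong — coverage applies to intervals containing μ, not to future x̄ values.
C) Wrong — a CI is about the parameter μ, not individual data values.
D) Wrong — μ is fixed; the randomness lives in the interval, not in μ.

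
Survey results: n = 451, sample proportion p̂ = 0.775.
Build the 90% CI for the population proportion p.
(0.743, 0.807)

Proportion CI:
SE = √(p̂(1-p̂)/n) = √(0.775 · 0.225 / 451) = 0.01966

z* = 1.645
Margin = z* · SE = 1.645 · 0.01966 = 0.0323

CI: 0.775 ± 0.0323 = (0.743, 0.807)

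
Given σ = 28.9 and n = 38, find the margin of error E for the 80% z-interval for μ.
Margin of error = 6.01

Margin of error = z* · σ/√n
= 1.282 · 28.9/√38
= 1.282 · 28.9/6.1644
= 6.01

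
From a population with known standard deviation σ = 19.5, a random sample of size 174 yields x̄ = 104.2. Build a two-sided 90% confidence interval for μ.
(101.77, 106.63)

z-interval (σ known):
z* = 1.645 for 90% confidence

Margin of error = z* · σ/√n = 1.645 · 19.5/√174 = 2.43

CI: (104.2 - 2.43, 104.2 + 2.43) = (101.77, 106.63)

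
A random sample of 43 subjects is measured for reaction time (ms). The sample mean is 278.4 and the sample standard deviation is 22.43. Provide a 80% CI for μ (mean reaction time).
(273.95, 282.85)

t-interval (σ unknown):
df = n - 1 = 42
t* = 1.302 for 80% confidence

Margin of error = t* · s/√n = 1.302 · 22.43/√43 = 4.45

CI: (273.95, 282.85)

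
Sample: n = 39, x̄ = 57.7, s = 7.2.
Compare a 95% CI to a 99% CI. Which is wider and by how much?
99% CI is wider by 1.58

df = 38
95% CI: t* = 2.024, (55.37, 60.03), width = 2 · t* · s/√n = 4.67
99% CI: t* = 2.712, (54.57, 60.83), width = 2 · t* · s/√n = 6.25

The 99% CI is wider by 6.25 - 4.67 = 1.58.
Higher confidence requires a wider interval.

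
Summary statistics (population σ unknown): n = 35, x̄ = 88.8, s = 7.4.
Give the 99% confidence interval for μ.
(85.39, 92.21)

t-interval (σ unknown):
df = n - 1 = 34
t* = 2.728 for 99% confidence

Margin of error = t* · s/√n = 2.728 · 7.4/√35 = 3.41

CI: (85.39, 92.21)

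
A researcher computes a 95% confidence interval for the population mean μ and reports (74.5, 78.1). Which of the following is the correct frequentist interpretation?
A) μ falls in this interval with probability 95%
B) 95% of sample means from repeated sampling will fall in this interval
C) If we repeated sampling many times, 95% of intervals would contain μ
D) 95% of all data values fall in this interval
C

A) Wrong — μ is fixed; the randomness lives in the interval, not in μ.
B) Wrong — coverage applies to intervals containing μ, not to future x̄ values.
C) Correct — this is the frequentist long-run coverage interpretation.
D) Wrong — a CI is about the parameter μ, not individual data values.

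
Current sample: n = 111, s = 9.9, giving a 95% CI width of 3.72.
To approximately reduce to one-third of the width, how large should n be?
n ≈ 999

CI width ∝ 1/√n
To reduce width by factor 3, need √n to grow by 3 → need 3² = 9 times as many samples.

Current: n = 111, width = 3.72
New: n = 999, width ≈ 1.23

Width reduced by factor of 3.72/1.23 = 3.02.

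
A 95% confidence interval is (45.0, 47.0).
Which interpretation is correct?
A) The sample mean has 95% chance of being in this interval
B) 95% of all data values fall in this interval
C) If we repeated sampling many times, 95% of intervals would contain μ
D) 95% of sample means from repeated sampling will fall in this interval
C

A) Wrong — x̄ is observed and sits in the interval by construction.
B) Wrong — a CI is about the parameter μ, not individual data values.
C) Correct — this is the frequentist long-run coverage interpretation.
D) Wrong — coverage applies to intervals containing μ, not to future x̄ values.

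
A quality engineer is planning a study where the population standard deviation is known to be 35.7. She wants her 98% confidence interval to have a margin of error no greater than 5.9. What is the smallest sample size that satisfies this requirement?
n ≥ 199

For margin E ≤ 5.9:
n ≥ (z* · σ / E)²
n ≥ (2.326 · 35.7 / 5.9)²
n ≥ 198.09

Minimum n = 199 (rounding up)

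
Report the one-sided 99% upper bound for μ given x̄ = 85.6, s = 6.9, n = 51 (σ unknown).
μ ≤ 87.92

Upper bound (one-sided):
t* = 2.403 (one-sided for 99%)
Upper bound = x̄ + t* · s/√n = 85.6 + 2.403 · 6.9/√51 = 87.92

We are 99% confident that μ ≤ 87.92.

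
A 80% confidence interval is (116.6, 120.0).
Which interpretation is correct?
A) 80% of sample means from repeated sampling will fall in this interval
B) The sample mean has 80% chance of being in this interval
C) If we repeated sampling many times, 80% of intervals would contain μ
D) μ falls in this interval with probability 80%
C

A) Wrong — coverage applies to intervals containing μ, not to future x̄ values.
B) Wrong — x̄ is observed and sits in the interval by construction.
C) Correct — this is the frequentist long-run coverage interpretation.
D) Wrong — μ is fixed; the randomness lives in the interval, not in μ.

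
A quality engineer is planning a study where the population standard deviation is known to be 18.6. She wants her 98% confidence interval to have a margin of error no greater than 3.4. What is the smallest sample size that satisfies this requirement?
n ≥ 162

For margin E ≤ 3.4:
n ≥ (z* · σ / E)²
n ≥ (2.326 · 18.6 / 3.4)²
n ≥ 161.92

Minimum n = 162 (rounding up)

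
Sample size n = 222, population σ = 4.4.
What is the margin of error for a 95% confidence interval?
Margin of error = 0.58

Margin of error = z* · σ/√n
= 1.960 · 4.4/√222
= 1.960 · 4.4/14.8997
= 0.58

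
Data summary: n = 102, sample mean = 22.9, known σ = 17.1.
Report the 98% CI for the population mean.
(18.96, 26.84)

z-interval (σ known):
z* = 2.326 for 98% confidence

Margin of error = z* · σ/√n = 2.326 · 17.1/√102 = 3.94

CI: (22.9 - 3.94, 22.9 + 3.94) = (18.96, 26.84)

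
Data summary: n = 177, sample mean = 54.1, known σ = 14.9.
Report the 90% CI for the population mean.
(52.26, 55.94)

z-interval (σ known):
z* = 1.645 for 90% confidence

Margin of error = z* · σ/√n = 1.645 · 14.9/√177 = 1.84

CI: (54.1 - 1.84, 54.1 + 1.84) = (52.26, 55.94)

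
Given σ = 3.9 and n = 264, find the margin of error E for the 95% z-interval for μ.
Margin of error = 0.47

Margin of error = z* · σ/√n
= 1.960 · 3.9/√264
= 1.960 · 3.9/16.2481
= 0.47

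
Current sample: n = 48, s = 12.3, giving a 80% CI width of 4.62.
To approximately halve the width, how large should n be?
n ≈ 192

CI width ∝ 1/√n
To reduce width by factor 2, need √n to grow by 2 → need 2² = 4 times as many samples.

Current: n = 48, width = 4.62
New: n = 192, width ≈ 2.28

Width reduced by factor of 4.62/2.28 = 2.03.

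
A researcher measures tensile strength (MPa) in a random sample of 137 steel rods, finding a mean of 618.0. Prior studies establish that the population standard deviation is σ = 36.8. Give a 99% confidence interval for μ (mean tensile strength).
(609.90, 626.10)

z-interval (σ known):
z* = 2.576 for 99% confidence

Margin of error = z* · σ/√n = 2.576 · 36.8/√137 = 8.10

CI: (618.0 - 8.10, 618.0 + 8.10) = (609.90, 626.10)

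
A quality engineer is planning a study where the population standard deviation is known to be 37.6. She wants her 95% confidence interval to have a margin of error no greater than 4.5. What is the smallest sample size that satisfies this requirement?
n ≥ 269

For margin E ≤ 4.5:
n ≥ (z* · σ / E)²
n ≥ (1.960 · 37.6 / 4.5)²
n ≥ 268.20

Minimum n = 269 (rounding up)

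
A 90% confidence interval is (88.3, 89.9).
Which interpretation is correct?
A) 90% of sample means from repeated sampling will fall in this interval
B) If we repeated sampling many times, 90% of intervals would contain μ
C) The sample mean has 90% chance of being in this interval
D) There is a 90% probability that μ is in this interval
B

A) Wrong — coverage applies to intervals containing μ, not to future x̄ values.
B) Correct — this is the frequentist long-run coverage interpretation.
C) Wrong — x̄ is observed and sits in the interval by construction.
D) Wrong — μ is fixed; the randomness lives in the interval, not in μ.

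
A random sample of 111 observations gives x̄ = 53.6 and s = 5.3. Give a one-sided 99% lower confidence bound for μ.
μ ≥ 52.41

Lower bound (one-sided):
t* = 2.361 (one-sided for 99%)
Lower bound = x̄ - t* · s/√n = 53.6 - 2.361 · 5.3/√111 = 52.41

We are 99% confident that μ ≥ 52.41.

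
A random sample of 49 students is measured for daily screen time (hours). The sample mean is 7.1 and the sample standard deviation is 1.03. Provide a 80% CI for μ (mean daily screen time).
(6.91, 7.29)

t-interval (σ unknown):
df = n - 1 = 48
t* = 1.299 for 80% confidence

Margin of error = t* · s/√n = 1.299 · 1.03/√49 = 0.19

CI: (6.91, 7.29)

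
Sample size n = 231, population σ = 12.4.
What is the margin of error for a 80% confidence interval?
Margin of error = 1.05

Margin of error = z* · σ/√n
= 1.282 · 12.4/√231
= 1.282 · 12.4/15.1987
= 1.05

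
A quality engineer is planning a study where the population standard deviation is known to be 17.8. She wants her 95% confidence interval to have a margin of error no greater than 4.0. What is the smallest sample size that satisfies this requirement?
n ≥ 77

For margin E ≤ 4.0:
n ≥ (z* · σ / E)²
n ≥ (1.960 · 17.8 / 4.0)²
n ≥ 76.07

Minimum n = 77 (rounding up)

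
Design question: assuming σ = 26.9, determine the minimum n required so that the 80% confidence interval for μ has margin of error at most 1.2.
n ≥ 826

For margin E ≤ 1.2:
n ≥ (z* · σ / E)²
n ≥ (1.282 · 26.9 / 1.2)²
n ≥ 825.88

Minimum n = 826 (rounding up)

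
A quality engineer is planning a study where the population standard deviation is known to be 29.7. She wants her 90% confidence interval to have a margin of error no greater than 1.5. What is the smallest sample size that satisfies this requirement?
n ≥ 1061

For margin E ≤ 1.5:
n ≥ (z* · σ / E)²
n ≥ (1.645 · 29.7 / 1.5)²
n ≥ 1060.87

Minimum n = 1061 (rounding up)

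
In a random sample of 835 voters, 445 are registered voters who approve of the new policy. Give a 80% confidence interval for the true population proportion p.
(0.511, 0.555)

Proportion CI:
p̂ = 445/835 = 0.53293
SE = √(p̂(1-p̂)/n) = √(0.53293 · 0.46707 / 835) = 0.01727

z* = 1.282
Margin = z* · SE = 1.282 · 0.01727 = 0.0221

CI: 0.53293 ± 0.0221 = (0.511, 0.555)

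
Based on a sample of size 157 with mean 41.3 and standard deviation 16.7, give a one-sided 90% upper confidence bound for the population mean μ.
μ ≤ 43.02

Upper bound (one-sided):
t* = 1.287 (one-sided for 90%)
Upper bound = x̄ + t* · s/√n = 41.3 + 1.287 · 16.7/√157 = 43.02

We are 90% confident that μ ≤ 43.02.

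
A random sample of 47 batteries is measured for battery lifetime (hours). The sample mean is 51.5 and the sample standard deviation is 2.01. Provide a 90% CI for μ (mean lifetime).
(51.01, 51.99)

t-interval (σ unknown):
df = n - 1 = 46
t* = 1.679 for 90% confidence

Margin of error = t* · s/√n = 1.679 · 2.01/√47 = 0.49

CI: (51.01, 51.99)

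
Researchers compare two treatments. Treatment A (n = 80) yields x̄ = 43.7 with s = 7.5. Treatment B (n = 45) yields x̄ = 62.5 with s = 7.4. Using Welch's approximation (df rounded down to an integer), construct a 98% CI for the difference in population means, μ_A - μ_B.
(-22.08, -15.52)

Difference: x̄₁ - x̄₂ = -18.80
SE = √(s₁²/n₁ + s₂²/n₂) = √(7.5²/80 + 7.4²/45) = 1.3856
df = 92.36 → 92 (Welch–Satterthwaite, rounded down)
t* = 2.368

CI: -18.80 ± 2.368 · 1.3856 = -18.80 ± 3.28 = (-22.08, -15.52)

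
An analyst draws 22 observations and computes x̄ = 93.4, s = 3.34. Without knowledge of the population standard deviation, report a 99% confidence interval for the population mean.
(91.38, 95.42)

t-interval (σ unknown):
df = n - 1 = 21
t* = 2.831 for 99% confidence

Margin of error = t* · s/√n = 2.831 · 3.34/√22 = 2.02

CI: (91.38, 95.42)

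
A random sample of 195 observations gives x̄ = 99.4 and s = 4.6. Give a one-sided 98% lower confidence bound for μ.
μ ≥ 98.72

Lower bound (one-sided):
t* = 2.068 (one-sided for 98%)
Lower bound = x̄ - t* · s/√n = 99.4 - 2.068 · 4.6/√195 = 98.72

We are 98% confident that μ ≥ 98.72.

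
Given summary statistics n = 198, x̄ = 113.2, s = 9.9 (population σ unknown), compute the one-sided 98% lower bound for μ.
μ ≥ 111.75

Lower bound (one-sided):
t* = 2.067 (one-sided for 98%)
Lower bound = x̄ - t* · s/√n = 113.2 - 2.067 · 9.9/√198 = 111.75

We are 98% confident that μ ≥ 111.75.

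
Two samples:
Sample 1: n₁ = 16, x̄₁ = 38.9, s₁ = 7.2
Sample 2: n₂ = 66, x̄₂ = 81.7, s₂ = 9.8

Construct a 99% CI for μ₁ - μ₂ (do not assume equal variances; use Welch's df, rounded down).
(-48.76, -36.84)

Difference: x̄₁ - x̄₂ = -42.80
SE = √(s₁²/n₁ + s₂²/n₂) = √(7.2²/16 + 9.8²/66) = 2.1668
df = 30.10 → 30 (Welch–Satterthwaite, rounded down)
t* = 2.750

CI: -42.80 ± 2.750 · 2.1668 = -42.80 ± 5.96 = (-48.76, -36.84)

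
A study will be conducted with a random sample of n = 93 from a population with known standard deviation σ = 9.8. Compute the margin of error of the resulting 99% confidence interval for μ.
Margin of error = 2.62

Margin of error = z* · σ/√n
= 2.576 · 9.8/√93
= 2.576 · 9.8/9.6437
= 2.62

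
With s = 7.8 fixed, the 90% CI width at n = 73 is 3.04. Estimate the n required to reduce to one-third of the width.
n ≈ 657

CI width ∝ 1/√n
To reduce width by factor 3, need √n to grow by 3 → need 3² = 9 times as many samples.

Current: n = 73, width = 3.04
New: n = 657, width ≈ 1.00

Width reduced by factor of 3.04/1.00 = 3.04.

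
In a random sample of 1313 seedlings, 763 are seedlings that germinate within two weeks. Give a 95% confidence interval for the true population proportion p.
(0.554, 0.608)

Proportion CI:
p̂ = 763/1313 = 0.58111
SE = √(p̂(1-p̂)/n) = √(0.58111 · 0.41889 / 1313) = 0.01362

z* = 1.960
Margin = z* · SE = 1.960 · 0.01362 = 0.0267

CI: 0.58111 ± 0.0267 = (0.554, 0.608)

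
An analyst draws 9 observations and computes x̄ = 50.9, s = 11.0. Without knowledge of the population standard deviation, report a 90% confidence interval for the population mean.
(44.08, 57.72)

t-interval (σ unknown):
df = n - 1 = 8
t* = 1.860 for 90% confidence

Margin of error = t* · s/√n = 1.860 · 11.0/√9 = 6.82

CI: (44.08, 57.72)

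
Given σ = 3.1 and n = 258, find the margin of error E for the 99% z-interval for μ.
Margin of error = 0.50

Margin of error = z* · σ/√n
= 2.576 · 3.1/√258
= 2.576 · 3.1/16.0624
= 0.50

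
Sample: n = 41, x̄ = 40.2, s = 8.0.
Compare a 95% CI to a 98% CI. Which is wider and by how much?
98% CI is wider by 1.00

df = 40
95% CI: t* = 2.021, (37.67, 42.73), width = 2 · t* · s/√n = 5.05
98% CI: t* = 2.423, (37.17, 43.23), width = 2 · t* · s/√n = 6.05

The 98% CI is wider by 6.05 - 5.05 = 1.00.
Higher confidence requires a wider interval.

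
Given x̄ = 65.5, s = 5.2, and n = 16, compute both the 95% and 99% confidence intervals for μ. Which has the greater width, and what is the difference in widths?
99% CI is wider by 2.12

df = 15
95% CI: t* = 2.131, (62.73, 68.27), width = 2 · t* · s/√n = 5.54
99% CI: t* = 2.947, (61.67, 69.33), width = 2 · t* · s/√n = 7.66

The 99% CI is wider by 7.66 - 5.54 = 2.12.
Higher confidence requires a wider interval.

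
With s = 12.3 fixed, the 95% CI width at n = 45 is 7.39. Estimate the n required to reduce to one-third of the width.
n ≈ 405

CI width ∝ 1/√n
To reduce width by factor 3, need √n to grow by 3 → need 3² = 9 times as many samples.

Current: n = 45, width = 7.39
New: n = 405, width ≈ 2.40

Width reduced by factor of 7.39/2.40 = 3.08.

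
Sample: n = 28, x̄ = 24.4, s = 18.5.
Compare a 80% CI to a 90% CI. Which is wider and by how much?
90% CI is wider by 2.72

df = 27
80% CI: t* = 1.314, (19.81, 28.99), width = 2 · t* · s/√n = 9.19
90% CI: t* = 1.703, (18.45, 30.35), width = 2 · t* · s/√n = 11.91

The 90% CI is wider by 11.91 - 9.19 = 2.72.
Higher confidence requires a wider interval.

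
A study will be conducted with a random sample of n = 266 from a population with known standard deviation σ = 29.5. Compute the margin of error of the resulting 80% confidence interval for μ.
Margin of error = 2.32

Margin of error = z* · σ/√n
= 1.282 · 29.5/√266
= 1.282 · 29.5/16.3095
= 2.32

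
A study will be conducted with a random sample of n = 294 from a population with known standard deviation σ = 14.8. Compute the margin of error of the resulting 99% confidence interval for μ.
Margin of error = 2.22

Margin of error = z* · σ/√n
= 2.576 · 14.8/√294
= 2.576 · 14.8/17.1464
= 2.22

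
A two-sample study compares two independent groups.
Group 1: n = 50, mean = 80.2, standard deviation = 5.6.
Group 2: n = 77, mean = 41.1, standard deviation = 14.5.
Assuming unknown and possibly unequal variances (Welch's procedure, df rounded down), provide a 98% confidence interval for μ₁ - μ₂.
(34.77, 43.43)

Difference: x̄₁ - x̄₂ = 39.10
SE = √(s₁²/n₁ + s₂²/n₂) = √(5.6²/50 + 14.5²/77) = 1.8324
df = 106.23 → 106 (Welch–Satterthwaite, rounded down)
t* = 2.362

CI: 39.10 ± 2.362 · 1.8324 = 39.10 ± 4.33 = (34.77, 43.43)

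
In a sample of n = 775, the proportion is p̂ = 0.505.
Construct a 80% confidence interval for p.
(0.482, 0.528)

Proportion CI:
SE = √(p̂(1-p̂)/n) = √(0.505 · 0.495 / 775) = 0.01796

z* = 1.282
Margin = z* · SE = 1.282 · 0.01796 = 0.0230

CI: 0.505 ± 0.0230 = (0.482, 0.528)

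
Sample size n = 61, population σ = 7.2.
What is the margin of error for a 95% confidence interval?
Margin of error = 1.81

Margin of error = z* · σ/√n
= 1.960 · 7.2/√61
= 1.960 · 7.2/7.8102
= 1.81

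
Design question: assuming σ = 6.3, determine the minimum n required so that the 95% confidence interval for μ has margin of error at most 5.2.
n ≥ 6

For margin E ≤ 5.2:
n ≥ (z* · σ / E)²
n ≥ (1.960 · 6.3 / 5.2)²
n ≥ 5.64

Minimum n = 6 (rounding up)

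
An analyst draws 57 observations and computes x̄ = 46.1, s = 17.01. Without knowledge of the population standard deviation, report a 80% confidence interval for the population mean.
(43.18, 49.02)

t-interval (σ unknown):
df = n - 1 = 56
t* = 1.297 for 80% confidence

Margin of error = t* · s/√n = 1.297 · 17.01/√57 = 2.92

CI: (43.18, 49.02)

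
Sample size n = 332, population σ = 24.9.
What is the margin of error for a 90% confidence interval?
Margin of error = 2.25

Margin of error = z* · σ/√n
= 1.645 · 24.9/√332
= 1.645 · 24.9/18.2209
= 2.25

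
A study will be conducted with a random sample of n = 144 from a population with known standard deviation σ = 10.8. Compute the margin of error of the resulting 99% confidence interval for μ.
Margin of error = 2.32

Margin of error = z* · σ/√n
= 2.576 · 10.8/√144
= 2.576 · 10.8/12.0000
= 2.32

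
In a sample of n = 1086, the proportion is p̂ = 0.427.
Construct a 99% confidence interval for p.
(0.388, 0.466)

Proportion CI:
SE = √(p̂(1-p̂)/n) = √(0.427 · 0.573 / 1086) = 0.01501

z* = 2.576
Margin = z* · SE = 2.576 · 0.01501 = 0.0387

CI: 0.427 ± 0.0387 = (0.388, 0.466)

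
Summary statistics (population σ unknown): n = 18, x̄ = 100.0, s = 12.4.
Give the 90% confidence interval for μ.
(94.91, 105.09)

t-interval (σ unknown):
df = n - 1 = 17
t* = 1.740 for 90% confidence

Margin of error = t* · s/√n = 1.740 · 12.4/√18 = 5.09

CI: (94.91, 105.09)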